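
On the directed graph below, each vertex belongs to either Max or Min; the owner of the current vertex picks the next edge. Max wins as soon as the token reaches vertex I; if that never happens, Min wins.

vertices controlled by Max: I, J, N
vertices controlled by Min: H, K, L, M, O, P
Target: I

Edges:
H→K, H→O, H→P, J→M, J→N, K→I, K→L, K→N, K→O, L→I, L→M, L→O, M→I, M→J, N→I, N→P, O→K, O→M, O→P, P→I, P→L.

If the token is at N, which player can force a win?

A0 = {I}
A1: add {N} — N (Max) has N→I.
N ∈ A1, so Max can force the target.

Max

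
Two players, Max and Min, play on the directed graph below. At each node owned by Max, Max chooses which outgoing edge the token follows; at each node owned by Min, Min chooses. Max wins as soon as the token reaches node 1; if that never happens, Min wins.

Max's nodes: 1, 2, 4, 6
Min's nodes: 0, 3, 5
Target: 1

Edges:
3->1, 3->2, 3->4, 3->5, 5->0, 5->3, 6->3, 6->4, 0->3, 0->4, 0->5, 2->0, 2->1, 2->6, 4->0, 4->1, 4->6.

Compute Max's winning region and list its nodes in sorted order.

1, 2, 4, 6

A0 = {1}
A1: add {2, 4} — 2 (Max) has 2→1; 4 (Max) has 4→1.
A2: add {6} — 6 (Max) has 6→4.
A3 = A2; e.g. 0 (Min) can still go to 3. Fixed point.
Max's winning region = {1, 2, 4, 6}.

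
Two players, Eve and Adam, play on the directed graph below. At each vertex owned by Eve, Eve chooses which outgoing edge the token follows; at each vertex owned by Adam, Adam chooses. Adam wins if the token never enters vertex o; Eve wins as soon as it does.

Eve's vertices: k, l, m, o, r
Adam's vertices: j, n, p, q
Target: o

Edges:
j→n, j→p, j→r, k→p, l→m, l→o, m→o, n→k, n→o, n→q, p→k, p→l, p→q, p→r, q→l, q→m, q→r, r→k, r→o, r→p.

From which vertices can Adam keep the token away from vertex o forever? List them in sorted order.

j, k, n, p

A0 = {o}
A1: add {l, m, r} — l (Eve) has l→o; m (Eve) has m→o; r (Eve) has r→o.
A2: add {q} — q (Adam): all of {l, m, r} already in.
A3 = A2; e.g. j (Adam) can still go to n. Fixed point.
Eve's attractor = {l, m, o, q, r}; Adam avoids the target exactly from the complement.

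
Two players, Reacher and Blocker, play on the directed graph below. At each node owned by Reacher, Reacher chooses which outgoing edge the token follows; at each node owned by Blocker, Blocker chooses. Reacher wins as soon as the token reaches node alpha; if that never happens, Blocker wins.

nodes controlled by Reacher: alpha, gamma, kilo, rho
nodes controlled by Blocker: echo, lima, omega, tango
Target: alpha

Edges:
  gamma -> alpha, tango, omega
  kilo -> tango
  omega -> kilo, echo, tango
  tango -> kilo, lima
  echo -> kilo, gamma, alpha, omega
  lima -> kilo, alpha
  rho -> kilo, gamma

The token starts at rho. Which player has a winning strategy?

A0 = {alpha}
A1: add {gamma} — gamma (Reacher) has gamma→alpha.
A2: add {rho} — rho (Reacher) has rho→gamma.
A3 = A2; e.g. kilo (Reacher) has no edge into A2. Fixed point.
rho ∈ A2, so Reacher can force the target.

Reacher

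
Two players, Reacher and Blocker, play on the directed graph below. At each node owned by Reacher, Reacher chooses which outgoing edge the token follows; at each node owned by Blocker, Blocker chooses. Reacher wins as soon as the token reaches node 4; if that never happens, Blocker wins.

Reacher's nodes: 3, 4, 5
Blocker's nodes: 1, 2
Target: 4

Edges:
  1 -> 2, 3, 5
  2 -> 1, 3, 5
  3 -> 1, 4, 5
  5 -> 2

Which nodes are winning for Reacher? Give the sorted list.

3, 4

A0 = {4}
A1: add {3} — 3 (Reacher) has 3→4.
A2 = A1; e.g. 1 (Blocker) can still go to 2. Fixed point.
Reacher's winning region = {3, 4}.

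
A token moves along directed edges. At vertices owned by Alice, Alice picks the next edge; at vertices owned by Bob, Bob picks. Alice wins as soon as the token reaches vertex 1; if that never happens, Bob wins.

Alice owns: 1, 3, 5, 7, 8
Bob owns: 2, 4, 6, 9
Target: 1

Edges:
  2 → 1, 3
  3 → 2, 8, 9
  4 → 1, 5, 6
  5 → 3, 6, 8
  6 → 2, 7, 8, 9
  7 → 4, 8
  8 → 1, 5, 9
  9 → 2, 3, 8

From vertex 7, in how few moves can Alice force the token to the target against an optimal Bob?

2

A0 = {1}
A1: add {8} — 8 (Alice) has 8→1.
A2: add {3, 5, 7} — 3 (Alice) has 3→8; 5 (Alice) has 5→8; 7 (Alice) has 7→8.
7 enters the attractor at level 2, so Alice can force the target in 2 moves from there.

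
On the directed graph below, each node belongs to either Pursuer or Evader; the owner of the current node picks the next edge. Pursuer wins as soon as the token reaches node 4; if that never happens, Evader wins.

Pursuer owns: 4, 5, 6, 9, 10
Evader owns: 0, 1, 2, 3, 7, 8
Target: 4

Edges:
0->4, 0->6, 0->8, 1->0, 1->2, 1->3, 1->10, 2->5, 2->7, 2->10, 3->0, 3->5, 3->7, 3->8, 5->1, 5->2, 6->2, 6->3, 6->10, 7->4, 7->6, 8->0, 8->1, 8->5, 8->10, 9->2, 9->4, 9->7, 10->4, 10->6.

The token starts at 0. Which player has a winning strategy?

A0 = {4}
A1: add {9, 10} — 9 (Pursuer) has 9→4; 10 (Pursuer) has 10→4.
A2: add {6} — 6 (Pursuer) has 6→10.
A3: add {7} — 7 (Evader): all of {4, 6} already in.
A4 = A3; e.g. 0 (Evader) can still go to 8. Fixed point.
0 never enters the attractor, so Evader can avoid the target forever.

Evader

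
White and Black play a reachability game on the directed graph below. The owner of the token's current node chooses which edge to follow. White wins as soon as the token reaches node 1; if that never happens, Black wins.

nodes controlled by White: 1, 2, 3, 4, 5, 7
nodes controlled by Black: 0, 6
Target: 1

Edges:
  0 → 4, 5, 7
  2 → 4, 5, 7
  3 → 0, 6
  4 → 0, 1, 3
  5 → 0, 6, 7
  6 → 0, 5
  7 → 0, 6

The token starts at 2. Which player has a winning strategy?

White

A0 = {1}
A1: add {4} — 4 (White) has 4→1.
A2: add {2} — 2 (White) has 2→4.
A3 = A2; e.g. 0 (Black) can still go to 5. Fixed point.
2 ∈ A2, so White can force the target.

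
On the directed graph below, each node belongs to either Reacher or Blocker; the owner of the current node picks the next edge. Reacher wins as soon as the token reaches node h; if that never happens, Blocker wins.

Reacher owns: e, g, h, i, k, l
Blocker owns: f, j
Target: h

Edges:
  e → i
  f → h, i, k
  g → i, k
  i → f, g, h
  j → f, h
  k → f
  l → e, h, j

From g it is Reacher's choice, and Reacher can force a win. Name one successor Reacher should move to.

i

A0 = {h}
A1: add {i, l} — i (Reacher) has i→h; l (Reacher) has l→h.
A2: add {e, g} — e (Reacher) has e→i; g (Reacher) has g→i.
A3 = A2; e.g. f (Blocker) can still go to k. Fixed point.
From g, successor i is in the attractor (rank 1); the other successor k is not.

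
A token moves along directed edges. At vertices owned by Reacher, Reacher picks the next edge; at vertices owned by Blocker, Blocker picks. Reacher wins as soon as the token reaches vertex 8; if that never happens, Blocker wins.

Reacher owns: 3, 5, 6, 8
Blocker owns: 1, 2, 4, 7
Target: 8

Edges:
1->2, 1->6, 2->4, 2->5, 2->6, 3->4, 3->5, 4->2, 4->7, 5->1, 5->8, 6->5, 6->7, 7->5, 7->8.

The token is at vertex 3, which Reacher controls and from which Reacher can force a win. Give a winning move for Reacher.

A0 = {8}
A1: add {5} — 5 (Reacher) has 5→8.
A2: add {3, 6, 7} — 3 (Reacher) has 3→5; 6 (Reacher) has 6→5; 7 (Blocker): all of {5, 8} already in.
A3 = A2; e.g. 1 (Blocker) can still go to 2. Fixed point.
From 3, successor 5 is in the attractor (rank 1); the other successor 4 is not.

5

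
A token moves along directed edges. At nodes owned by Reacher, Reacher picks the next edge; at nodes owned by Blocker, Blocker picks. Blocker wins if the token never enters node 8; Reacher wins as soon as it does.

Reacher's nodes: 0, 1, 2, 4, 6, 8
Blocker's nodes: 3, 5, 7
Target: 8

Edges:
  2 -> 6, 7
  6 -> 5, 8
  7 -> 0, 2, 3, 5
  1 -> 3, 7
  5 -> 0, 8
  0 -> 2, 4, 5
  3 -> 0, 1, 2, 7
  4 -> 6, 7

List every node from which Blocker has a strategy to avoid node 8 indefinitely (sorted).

A0 = {8}
A1: add {6} — 6 (Reacher) has 6→8.
A2: add {2, 4} — 2 (Reacher) has 2→6; 4 (Reacher) has 4→6.
A3: add {0} — 0 (Reacher) has 0→2.
A4: add {5} — 5 (Blocker): all of {0, 8} already in.
A5 = A4; e.g. 1 (Reacher) has no edge into A4. Fixed point.
Reacher's attractor = {0, 2, 4, 5, 6, 8}; Blocker avoids the target exactly from the complement.

1, 3, 7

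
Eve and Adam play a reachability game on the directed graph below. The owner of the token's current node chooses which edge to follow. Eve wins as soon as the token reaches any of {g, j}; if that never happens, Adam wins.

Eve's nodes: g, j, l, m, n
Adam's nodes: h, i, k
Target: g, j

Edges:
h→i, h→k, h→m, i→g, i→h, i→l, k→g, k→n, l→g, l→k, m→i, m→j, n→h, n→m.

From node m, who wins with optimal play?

A0 = {g, j}
A1: add {l, m} — l (Eve) has l→g; m (Eve) has m→j.
m ∈ A1, so Eve can force the target.

Eve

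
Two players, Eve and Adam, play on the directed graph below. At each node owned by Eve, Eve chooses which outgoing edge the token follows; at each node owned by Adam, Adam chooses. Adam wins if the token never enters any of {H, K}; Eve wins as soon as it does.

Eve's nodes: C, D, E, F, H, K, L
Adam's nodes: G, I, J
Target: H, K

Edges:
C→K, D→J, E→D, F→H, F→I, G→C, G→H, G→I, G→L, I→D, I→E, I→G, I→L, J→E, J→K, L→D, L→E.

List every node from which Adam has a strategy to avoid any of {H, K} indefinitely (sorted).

D, E, G, I, J, L

A0 = {H, K}
A1: add {C, F} — C (Eve) has C→K; F (Eve) has F→H.
A2 = A1; e.g. D (Eve) has no edge into A1. Fixed point.
Eve's attractor = {C, F, H, K}; Adam avoids the target exactly from the complement.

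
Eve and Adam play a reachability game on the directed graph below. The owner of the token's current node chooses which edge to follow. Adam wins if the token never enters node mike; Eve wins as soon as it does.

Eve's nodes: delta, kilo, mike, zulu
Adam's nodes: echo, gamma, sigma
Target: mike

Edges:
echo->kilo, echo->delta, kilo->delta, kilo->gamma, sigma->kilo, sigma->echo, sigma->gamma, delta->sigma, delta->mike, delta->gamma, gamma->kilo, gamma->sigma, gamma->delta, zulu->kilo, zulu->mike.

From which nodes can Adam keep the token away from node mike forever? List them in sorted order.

A0 = {mike}
A1: add {delta, zulu} — zulu (Eve) has zulu→mike; delta (Eve) has delta→mike.
A2: add {kilo} — kilo (Eve) has kilo→delta.
A3: add {echo} — echo (Adam): all of {kilo, delta} already in.
A4 = A3; e.g. sigma (Adam) can still go to gamma. Fixed point.
Eve's attractor = {delta, echo, kilo, mike, zulu}; Adam avoids the target exactly from the complement.

gamma, sigma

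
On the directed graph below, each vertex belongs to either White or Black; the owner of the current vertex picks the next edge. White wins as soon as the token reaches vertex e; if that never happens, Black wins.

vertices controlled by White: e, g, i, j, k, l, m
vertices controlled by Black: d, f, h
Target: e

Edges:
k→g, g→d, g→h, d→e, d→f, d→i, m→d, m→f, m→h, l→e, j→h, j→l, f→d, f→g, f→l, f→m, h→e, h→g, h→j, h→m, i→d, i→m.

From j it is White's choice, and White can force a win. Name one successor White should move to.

A0 = {e}
A1: add {l} — l (White) has l→e.
A2: add {j} — j (White) has j→l.
A3 = A2; e.g. d (Black) can still go to f. Fixed point.
From j, successor l is in the attractor (rank 1); the other successor h is not.

l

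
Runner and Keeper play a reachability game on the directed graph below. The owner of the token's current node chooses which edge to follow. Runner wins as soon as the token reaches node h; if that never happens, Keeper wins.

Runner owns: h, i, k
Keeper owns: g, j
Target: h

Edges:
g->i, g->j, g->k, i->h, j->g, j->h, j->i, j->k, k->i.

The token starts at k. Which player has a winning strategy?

Runner

A0 = {h}
A1: add {i} — i (Runner) has i→h.
A2: add {k} — k (Runner) has k→i.
A3 = A2; e.g. g (Keeper) can still go to j. Fixed point.
k ∈ A2, so Runner can force the target.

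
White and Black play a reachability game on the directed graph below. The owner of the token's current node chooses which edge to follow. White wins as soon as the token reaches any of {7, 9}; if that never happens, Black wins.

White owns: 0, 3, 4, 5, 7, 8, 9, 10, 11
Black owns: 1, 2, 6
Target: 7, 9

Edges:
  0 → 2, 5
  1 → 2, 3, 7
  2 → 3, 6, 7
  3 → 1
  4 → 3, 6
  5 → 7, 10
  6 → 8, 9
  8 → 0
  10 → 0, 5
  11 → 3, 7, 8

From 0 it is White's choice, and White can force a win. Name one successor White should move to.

A0 = {7, 9}
A1: add {5, 11} — 5 (White) has 5→7; 11 (White) has 11→7.
A2: add {0, 10} — 0 (White) has 0→5; 10 (White) has 10→5.
A3: add {8} — 8 (White) has 8→0.
A4: add {6} — 6 (Black): all of {8, 9} already in.
A5: add {4} — 4 (White) has 4→6.
A6 = A5; e.g. 1 (Black) can still go to 2. Fixed point.
From 0, successor 5 is in the attractor (rank 1); the other successor 2 is not.

5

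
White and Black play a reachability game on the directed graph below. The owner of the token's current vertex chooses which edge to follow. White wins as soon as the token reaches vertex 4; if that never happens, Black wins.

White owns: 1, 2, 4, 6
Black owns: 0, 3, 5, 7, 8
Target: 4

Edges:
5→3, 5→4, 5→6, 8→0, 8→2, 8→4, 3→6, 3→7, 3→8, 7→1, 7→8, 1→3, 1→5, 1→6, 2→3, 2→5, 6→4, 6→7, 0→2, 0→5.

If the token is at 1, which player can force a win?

White

A0 = {4}
A1: add {6} — 6 (White) has 6→4.
A2: add {1} — 1 (White) has 1→6.
A3 = A2; e.g. 0 (Black) can still go to 2. Fixed point.
1 ∈ A2, so White can force the target.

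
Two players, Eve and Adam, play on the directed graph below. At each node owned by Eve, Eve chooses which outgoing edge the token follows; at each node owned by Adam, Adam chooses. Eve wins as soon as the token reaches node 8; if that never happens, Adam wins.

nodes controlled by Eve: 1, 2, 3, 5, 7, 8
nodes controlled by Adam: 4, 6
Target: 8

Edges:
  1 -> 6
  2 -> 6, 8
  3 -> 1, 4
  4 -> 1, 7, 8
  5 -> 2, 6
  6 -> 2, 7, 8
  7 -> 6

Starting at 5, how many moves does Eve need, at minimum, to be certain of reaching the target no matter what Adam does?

2

A0 = {8}
A1: add {2} — 2 (Eve) has 2→8.
A2: add {5} — 5 (Eve) has 5→2.
A3 = A2; e.g. 1 (Eve) has no edge into A2. Fixed point.
5 enters the attractor at level 2, so Eve can force the target in 2 moves from there.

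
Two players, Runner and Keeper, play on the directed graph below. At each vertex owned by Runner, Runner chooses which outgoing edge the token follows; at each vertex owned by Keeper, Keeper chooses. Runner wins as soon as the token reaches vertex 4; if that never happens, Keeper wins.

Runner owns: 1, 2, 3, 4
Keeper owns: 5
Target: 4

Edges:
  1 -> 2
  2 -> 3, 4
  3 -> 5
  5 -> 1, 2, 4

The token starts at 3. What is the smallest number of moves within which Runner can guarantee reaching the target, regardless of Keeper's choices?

4

A0 = {4}
A1: add {2} — 2 (Runner) has 2→4.
A2: add {1} — 1 (Runner) has 1→2.
A3: add {5} — 5 (Keeper): all of {1, 2, 4} already in.
A4: add {3} — 3 (Runner) has 3→5.
A4 = all vertices. Fixed point.
3 enters the attractor at level 4, so Runner can force the target in 4 moves from there.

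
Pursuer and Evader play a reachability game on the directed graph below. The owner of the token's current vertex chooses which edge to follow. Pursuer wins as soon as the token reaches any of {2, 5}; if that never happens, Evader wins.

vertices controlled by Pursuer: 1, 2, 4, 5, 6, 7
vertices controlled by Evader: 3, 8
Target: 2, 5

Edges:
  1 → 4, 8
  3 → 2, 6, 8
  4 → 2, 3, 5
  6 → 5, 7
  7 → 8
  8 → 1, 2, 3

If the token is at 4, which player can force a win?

Pursuer

A0 = {2, 5}
A1: add {4, 6} — 4 (Pursuer) has 4→2; 6 (Pursuer) has 6→5.
4 ∈ A1, so Pursuer can force the target.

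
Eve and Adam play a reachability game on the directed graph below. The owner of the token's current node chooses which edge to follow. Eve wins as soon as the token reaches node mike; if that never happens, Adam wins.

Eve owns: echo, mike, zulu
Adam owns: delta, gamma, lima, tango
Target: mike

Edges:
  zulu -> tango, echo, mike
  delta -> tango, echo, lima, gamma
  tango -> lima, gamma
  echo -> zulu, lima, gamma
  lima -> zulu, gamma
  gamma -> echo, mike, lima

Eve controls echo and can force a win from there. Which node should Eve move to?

A0 = {mike}
A1: add {zulu} — zulu (Eve) has zulu→mike.
A2: add {echo} — echo (Eve) has echo→zulu.
A3 = A2; e.g. delta (Adam) can still go to tango. Fixed point.
From echo, successor zulu is in the attractor (rank 1); the other successors gamma, lima are not.

zulu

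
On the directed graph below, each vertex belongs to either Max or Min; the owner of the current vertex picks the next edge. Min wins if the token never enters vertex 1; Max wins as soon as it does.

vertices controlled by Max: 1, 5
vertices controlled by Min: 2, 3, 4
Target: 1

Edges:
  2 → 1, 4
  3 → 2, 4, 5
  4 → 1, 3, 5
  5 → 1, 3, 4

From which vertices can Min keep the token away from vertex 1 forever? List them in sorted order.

2, 3, 4

A0 = {1}
A1: add {5} — 5 (Max) has 5→1.
A2 = A1; e.g. 2 (Min) can still go to 4. Fixed point.
Max's attractor = {1, 5}; Min avoids the target exactly from the complement.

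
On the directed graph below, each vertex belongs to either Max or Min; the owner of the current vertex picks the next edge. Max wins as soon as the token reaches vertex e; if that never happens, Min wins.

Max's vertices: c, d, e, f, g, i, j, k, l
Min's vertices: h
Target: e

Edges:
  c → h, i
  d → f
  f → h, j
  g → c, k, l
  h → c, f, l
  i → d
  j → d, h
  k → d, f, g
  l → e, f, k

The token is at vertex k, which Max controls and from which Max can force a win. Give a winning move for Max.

A0 = {e}
A1: add {l} — l (Max) has l→e.
A2: add {g} — g (Max) has g→l.
A3: add {k} — k (Max) has k→g.
A4 = A3; e.g. c (Max) has no edge into A3. Fixed point.
From k, successor g is in the attractor (rank 2); the other successors d, f are not.

g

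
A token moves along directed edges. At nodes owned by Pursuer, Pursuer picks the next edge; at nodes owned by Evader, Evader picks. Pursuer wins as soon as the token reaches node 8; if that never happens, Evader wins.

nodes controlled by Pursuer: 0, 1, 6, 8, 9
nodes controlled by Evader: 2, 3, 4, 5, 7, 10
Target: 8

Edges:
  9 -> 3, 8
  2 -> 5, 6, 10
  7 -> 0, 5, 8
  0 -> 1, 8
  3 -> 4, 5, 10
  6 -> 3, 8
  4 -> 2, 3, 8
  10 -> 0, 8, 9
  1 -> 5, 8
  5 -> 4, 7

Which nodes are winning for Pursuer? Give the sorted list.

0, 1, 6, 8, 9, 10

A0 = {8}
A1: add {0, 1, 6, 9} — 0 (Pursuer) has 0→8; 1 (Pursuer) has 1→8; 6 (Pursuer) has 6→8; 9 (Pursuer) has 9→8.
A2: add {10} — 10 (Evader): all of {0, 8, 9} already in.
A3 = A2; e.g. 2 (Evader) can still go to 5. Fixed point.
Pursuer's winning region = {0, 1, 6, 8, 9, 10}.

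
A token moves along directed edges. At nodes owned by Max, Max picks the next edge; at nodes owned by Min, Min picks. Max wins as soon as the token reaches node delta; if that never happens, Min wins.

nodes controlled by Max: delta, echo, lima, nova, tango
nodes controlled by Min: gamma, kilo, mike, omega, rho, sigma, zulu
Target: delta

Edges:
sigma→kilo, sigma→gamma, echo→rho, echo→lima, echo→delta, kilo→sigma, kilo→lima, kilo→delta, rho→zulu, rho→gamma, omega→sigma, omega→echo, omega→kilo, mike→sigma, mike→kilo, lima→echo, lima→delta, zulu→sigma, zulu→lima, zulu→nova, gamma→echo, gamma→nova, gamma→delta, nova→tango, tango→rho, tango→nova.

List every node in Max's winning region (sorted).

A0 = {delta}
A1: add {echo, lima} — echo (Max) has echo→delta; lima (Max) has lima→delta.
A2 = A1; e.g. sigma (Min) can still go to kilo. Fixed point.
Max's winning region = {delta, echo, lima}.

delta, echo, lima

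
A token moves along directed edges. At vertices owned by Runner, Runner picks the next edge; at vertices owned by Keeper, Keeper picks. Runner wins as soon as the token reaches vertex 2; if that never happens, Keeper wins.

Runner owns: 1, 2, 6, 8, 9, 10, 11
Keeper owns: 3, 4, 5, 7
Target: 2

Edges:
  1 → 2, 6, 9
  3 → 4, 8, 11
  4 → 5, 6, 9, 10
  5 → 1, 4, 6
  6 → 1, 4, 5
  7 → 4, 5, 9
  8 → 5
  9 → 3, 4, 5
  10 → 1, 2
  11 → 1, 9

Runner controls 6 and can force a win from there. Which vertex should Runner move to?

A0 = {2}
A1: add {1, 10} — 1 (Runner) has 1→2; 10 (Runner) has 10→2.
A2: add {6, 11} — 6 (Runner) has 6→1; 11 (Runner) has 11→1.
A3 = A2; e.g. 3 (Keeper) can still go to 4. Fixed point.
From 6, successor 1 is in the attractor (rank 1); the other successors 4, 5 are not.

1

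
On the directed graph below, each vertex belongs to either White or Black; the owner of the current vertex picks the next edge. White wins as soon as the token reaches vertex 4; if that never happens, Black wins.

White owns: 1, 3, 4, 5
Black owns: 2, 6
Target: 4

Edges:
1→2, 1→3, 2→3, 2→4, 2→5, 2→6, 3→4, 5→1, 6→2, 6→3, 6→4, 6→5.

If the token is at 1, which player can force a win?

White

A0 = {4}
A1: add {3} — 3 (White) has 3→4.
A2: add {1} — 1 (White) has 1→3.
1 ∈ A2, so White can force the target.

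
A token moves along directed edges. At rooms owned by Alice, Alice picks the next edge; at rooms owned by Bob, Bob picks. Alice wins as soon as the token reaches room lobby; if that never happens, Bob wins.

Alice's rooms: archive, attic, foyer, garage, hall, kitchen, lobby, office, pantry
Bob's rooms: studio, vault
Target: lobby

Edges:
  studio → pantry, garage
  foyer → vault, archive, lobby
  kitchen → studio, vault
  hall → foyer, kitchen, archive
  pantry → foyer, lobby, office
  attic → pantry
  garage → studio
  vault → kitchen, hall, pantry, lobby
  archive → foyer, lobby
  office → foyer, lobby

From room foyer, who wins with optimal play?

Alice

A0 = {lobby}
A1: add {archive, foyer, office, pantry} — foyer (Alice) has foyer→lobby; pantry (Alice) has pantry→lobby; archive (Alice) has archive→lobby; office (Alice) has office→lobby.
foyer ∈ A1, so Alice can force the target.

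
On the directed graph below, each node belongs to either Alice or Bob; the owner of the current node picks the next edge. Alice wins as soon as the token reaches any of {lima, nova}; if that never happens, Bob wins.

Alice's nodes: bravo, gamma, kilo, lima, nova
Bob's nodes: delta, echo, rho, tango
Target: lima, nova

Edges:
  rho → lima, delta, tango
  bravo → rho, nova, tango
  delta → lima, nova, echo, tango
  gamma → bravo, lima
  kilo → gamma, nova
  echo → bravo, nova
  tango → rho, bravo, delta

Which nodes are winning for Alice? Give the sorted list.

A0 = {lima, nova}
A1: add {bravo, gamma, kilo} — bravo (Alice) has bravo→nova; gamma (Alice) has gamma→lima; kilo (Alice) has kilo→nova.
A2: add {echo} — echo (Bob): all of {bravo, nova} already in.
A3 = A2; e.g. rho (Bob) can still go to delta. Fixed point.
Alice's winning region = {bravo, echo, gamma, kilo, lima, nova}.

bravo, echo, gamma, kilo, lima, nova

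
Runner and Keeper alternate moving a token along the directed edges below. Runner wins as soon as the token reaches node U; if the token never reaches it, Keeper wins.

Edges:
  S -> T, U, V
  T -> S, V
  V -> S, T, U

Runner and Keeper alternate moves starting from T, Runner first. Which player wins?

Track states (vertex, player-to-move).
A0 = {(U,Runner), (U,Keeper)}
A1: add {(S,Runner), (V,Runner)}.
A2: add {(T,Keeper)}.
A3 = A2; e.g. (S,Keeper) stays out. (T,Runner) never enters ⇒ Keeper avoids the target.

Keeper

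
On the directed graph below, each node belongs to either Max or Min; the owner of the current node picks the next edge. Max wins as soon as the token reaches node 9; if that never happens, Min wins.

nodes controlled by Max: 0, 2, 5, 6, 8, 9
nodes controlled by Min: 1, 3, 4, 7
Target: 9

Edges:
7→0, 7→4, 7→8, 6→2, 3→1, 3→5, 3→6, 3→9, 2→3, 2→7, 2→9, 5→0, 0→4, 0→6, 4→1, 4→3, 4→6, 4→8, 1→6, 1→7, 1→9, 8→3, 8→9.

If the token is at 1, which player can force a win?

A0 = {9}
A1: add {2, 8} — 2 (Max) has 2→9; 8 (Max) has 8→9.
A2: add {6} — 6 (Max) has 6→2.
A3: add {0} — 0 (Max) has 0→6.
A4: add {5} — 5 (Max) has 5→0.
A5 = A4; e.g. 1 (Min) can still go to 7. Fixed point.
1 never enters the attractor, so Min can avoid the target forever.

Min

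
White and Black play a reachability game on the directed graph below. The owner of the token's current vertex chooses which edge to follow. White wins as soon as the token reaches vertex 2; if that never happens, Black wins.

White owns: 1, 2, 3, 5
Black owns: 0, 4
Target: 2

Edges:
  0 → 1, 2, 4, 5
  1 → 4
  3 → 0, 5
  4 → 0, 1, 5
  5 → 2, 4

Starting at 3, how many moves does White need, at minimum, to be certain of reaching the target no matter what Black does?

A0 = {2}
A1: add {5} — 5 (White) has 5→2.
A2: add {3} — 3 (White) has 3→5.
A3 = A2; e.g. 0 (Black) can still go to 1. Fixed point.
3 enters the attractor at level 2, so White can force the target in 2 moves from there.

2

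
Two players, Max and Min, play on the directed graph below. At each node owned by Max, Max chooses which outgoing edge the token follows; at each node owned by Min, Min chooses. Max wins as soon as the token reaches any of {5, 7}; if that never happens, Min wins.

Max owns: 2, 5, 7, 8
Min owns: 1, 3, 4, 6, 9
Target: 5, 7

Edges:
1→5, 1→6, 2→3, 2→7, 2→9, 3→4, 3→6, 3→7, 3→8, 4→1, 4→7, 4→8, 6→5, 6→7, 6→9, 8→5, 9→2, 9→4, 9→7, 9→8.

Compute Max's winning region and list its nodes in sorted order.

A0 = {5, 7}
A1: add {2, 8} — 2 (Max) has 2→7; 8 (Max) has 8→5.
A2 = A1; e.g. 1 (Min) can still go to 6. Fixed point.
Max's winning region = {2, 5, 7, 8}.

2, 5, 7, 8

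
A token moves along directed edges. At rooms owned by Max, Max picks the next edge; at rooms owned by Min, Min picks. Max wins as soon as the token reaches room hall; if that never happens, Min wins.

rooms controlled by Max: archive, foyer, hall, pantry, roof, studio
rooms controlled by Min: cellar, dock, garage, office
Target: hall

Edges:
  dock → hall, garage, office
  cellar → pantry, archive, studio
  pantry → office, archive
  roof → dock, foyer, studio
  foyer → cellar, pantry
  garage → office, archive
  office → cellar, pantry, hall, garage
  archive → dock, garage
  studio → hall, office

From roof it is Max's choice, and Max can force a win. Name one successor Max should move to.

A0 = {hall}
A1: add {studio} — studio (Max) has studio→hall.
A2: add {roof} — roof (Max) has roof→studio.
A3 = A2; e.g. dock (Min) can still go to garage. Fixed point.
From roof, successor studio is in the attractor (rank 1); the other successors dock, foyer are not.

studio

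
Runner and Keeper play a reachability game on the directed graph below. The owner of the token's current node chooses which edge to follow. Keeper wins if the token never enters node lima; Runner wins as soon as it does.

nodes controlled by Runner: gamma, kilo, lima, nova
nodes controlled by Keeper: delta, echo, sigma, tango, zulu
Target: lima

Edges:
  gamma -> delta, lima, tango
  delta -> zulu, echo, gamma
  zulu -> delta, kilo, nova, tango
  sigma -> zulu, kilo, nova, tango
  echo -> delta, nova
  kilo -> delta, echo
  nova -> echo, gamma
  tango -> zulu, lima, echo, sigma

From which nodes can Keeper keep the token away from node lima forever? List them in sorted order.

delta, echo, kilo, sigma, tango, zulu

A0 = {lima}
A1: add {gamma} — gamma (Runner) has gamma→lima.
A2: add {nova} — nova (Runner) has nova→gamma.
A3 = A2; e.g. delta (Keeper) can still go to zulu. Fixed point.
Runner's attractor = {gamma, lima, nova}; Keeper avoids the target exactly from the complement.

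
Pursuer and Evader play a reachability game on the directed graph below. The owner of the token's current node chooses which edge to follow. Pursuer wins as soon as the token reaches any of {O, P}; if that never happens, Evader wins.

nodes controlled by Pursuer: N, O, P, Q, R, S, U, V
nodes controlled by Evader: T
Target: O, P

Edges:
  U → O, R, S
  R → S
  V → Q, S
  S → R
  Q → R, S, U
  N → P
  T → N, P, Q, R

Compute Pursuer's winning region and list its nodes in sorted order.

A0 = {O, P}
A1: add {N, U} — N (Pursuer) has N→P; U (Pursuer) has U→O.
A2: add {Q} — Q (Pursuer) has Q→U.
A3: add {V} — V (Pursuer) has V→Q.
A4 = A3; e.g. R (Pursuer) has no edge into A3. Fixed point.
Pursuer's winning region = {N, O, P, Q, U, V}.

N, O, P, Q, U, V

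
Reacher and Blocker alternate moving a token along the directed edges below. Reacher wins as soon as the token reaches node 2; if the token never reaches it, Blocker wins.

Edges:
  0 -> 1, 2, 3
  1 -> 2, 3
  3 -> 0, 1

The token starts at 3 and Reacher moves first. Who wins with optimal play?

Track states (vertex, player-to-move).
A0 = {(2,Reacher), (2,Blocker)}
A1: add {(0,Reacher), (1,Reacher)}.
A2: add {(3,Blocker)}.
A3 = A2; e.g. (0,Blocker) stays out. (3,Reacher) never enters ⇒ Blocker avoids the target.

Blocker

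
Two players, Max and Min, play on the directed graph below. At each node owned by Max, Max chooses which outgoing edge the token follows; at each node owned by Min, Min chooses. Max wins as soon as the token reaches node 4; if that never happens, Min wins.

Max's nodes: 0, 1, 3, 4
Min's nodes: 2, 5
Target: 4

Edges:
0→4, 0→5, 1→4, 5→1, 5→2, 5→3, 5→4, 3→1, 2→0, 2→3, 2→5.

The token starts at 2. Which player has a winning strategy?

Min

A0 = {4}
A1: add {0, 1} — 0 (Max) has 0→4; 1 (Max) has 1→4.
A2: add {3} — 3 (Max) has 3→1.
A3 = A2; e.g. 2 (Min) can still go to 5. Fixed point.
2 never enters the attractor, so Min can avoid the target forever.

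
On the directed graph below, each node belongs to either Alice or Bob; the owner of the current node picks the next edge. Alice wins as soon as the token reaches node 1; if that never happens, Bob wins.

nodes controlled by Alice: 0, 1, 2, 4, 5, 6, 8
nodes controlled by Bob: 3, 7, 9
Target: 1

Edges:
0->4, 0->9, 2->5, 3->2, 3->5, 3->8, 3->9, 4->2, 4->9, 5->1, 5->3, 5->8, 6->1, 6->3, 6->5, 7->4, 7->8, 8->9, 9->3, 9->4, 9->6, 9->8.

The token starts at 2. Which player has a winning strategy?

A0 = {1}
A1: add {5, 6} — 5 (Alice) has 5→1; 6 (Alice) has 6→1.
A2: add {2} — 2 (Alice) has 2→5.
2 ∈ A2, so Alice can force the target.

Alice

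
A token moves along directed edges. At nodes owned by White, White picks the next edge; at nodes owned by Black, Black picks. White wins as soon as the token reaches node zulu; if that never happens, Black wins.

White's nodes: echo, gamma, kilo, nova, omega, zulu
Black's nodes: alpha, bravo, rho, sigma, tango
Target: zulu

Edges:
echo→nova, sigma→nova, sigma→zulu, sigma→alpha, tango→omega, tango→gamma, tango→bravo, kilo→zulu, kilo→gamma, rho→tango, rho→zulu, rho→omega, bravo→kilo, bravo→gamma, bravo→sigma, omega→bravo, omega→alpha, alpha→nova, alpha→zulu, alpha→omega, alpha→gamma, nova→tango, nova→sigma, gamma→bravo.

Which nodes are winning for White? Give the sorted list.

A0 = {zulu}
A1: add {kilo} — kilo (White) has kilo→zulu.
A2 = A1; e.g. tango (Black) can still go to omega. Fixed point.
White's winning region = {kilo, zulu}.

kilo, zulu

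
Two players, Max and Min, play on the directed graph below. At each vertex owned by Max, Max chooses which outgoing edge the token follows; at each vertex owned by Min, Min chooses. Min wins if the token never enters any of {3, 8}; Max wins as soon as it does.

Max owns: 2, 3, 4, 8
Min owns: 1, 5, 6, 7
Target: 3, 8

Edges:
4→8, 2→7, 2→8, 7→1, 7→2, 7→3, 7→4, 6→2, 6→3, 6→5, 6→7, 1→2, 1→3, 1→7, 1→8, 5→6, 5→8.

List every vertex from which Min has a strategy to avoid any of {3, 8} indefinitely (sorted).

A0 = {3, 8}
A1: add {2, 4} — 2 (Max) has 2→8; 4 (Max) has 4→8.
A2 = A1; e.g. 1 (Min) can still go to 7. Fixed point.
Max's attractor = {2, 3, 4, 8}; Min avoids the target exactly from the complement.

1, 5, 6, 7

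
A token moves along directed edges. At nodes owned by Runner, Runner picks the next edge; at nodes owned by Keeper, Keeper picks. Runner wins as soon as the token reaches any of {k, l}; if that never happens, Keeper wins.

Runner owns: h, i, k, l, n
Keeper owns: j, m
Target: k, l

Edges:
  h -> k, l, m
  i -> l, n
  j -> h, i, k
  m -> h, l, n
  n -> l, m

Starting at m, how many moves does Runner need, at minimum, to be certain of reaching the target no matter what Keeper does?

A0 = {k, l}
A1: add {h, i, n} — h (Runner) has h→k; i (Runner) has i→l; n (Runner) has n→l.
A2: add {j, m} — j (Keeper): all of {h, i, k} already in; m (Keeper): all of {h, l, n} already in.
A2 = all vertices. Fixed point.
m enters the attractor at level 2, so Runner can force the target in 2 moves from there.

2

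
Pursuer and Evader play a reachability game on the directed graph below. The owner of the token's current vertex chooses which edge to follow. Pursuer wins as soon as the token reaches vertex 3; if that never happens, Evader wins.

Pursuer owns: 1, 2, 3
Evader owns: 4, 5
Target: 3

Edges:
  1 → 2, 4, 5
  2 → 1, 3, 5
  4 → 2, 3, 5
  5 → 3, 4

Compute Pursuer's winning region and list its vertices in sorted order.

1, 2, 3

A0 = {3}
A1: add {2} — 2 (Pursuer) has 2→3.
A2: add {1} — 1 (Pursuer) has 1→2.
A3 = A2; e.g. 4 (Evader) can still go to 5. Fixed point.
Pursuer's winning region = {1, 2, 3}.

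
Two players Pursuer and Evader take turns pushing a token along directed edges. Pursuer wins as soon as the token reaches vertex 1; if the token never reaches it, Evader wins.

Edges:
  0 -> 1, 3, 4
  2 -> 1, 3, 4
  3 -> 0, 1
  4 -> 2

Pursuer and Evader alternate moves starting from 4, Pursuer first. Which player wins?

Track states (vertex, player-to-move).
A0 = {(1,Pursuer), (1,Evader)}
A1: add {(0,Pursuer), (2,Pursuer), (3,Pursuer)}.
A2: add {(3,Evader), (4,Evader)}.
A3 = A2; e.g. (0,Evader) stays out. (4,Pursuer) never enters ⇒ Evader avoids the target.

Evader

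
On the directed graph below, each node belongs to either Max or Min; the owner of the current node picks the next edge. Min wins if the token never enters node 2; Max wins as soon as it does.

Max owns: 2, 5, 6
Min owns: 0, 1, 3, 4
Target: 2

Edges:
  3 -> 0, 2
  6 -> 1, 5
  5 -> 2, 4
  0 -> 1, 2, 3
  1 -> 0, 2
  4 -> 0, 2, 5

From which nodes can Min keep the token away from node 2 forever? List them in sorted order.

A0 = {2}
A1: add {5} — 5 (Max) has 5→2.
A2: add {6} — 6 (Max) has 6→5.
A3 = A2; e.g. 0 (Min) can still go to 1. Fixed point.
Max's attractor = {2, 5, 6}; Min avoids the target exactly from the complement.

0, 1, 3, 4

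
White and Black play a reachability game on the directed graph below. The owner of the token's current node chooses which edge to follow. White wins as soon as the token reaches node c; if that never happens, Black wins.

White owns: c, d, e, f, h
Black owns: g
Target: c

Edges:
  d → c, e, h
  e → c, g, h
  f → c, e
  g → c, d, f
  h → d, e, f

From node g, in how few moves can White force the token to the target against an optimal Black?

A0 = {c}
A1: add {d, e, f} — d (White) has d→c; e (White) has e→c; f (White) has f→c.
A2: add {g, h} — g (Black): all of {c, d, f} already in; h (White) has h→d.
A2 = all vertices. Fixed point.
g enters the attractor at level 2, so White can force the target in 2 moves from there.

2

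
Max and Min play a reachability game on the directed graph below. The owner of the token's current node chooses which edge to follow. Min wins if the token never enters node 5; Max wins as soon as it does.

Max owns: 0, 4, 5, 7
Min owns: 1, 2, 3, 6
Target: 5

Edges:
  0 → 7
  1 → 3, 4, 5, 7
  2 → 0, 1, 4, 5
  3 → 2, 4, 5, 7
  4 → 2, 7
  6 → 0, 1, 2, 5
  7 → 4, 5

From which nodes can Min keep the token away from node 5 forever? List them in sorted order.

1, 2, 3, 6

A0 = {5}
A1: add {7} — 7 (Max) has 7→5.
A2: add {0, 4} — 0 (Max) has 0→7; 4 (Max) has 4→7.
A3 = A2; e.g. 1 (Min) can still go to 3. Fixed point.
Max's attractor = {0, 4, 5, 7}; Min avoids the target exactly from the complement.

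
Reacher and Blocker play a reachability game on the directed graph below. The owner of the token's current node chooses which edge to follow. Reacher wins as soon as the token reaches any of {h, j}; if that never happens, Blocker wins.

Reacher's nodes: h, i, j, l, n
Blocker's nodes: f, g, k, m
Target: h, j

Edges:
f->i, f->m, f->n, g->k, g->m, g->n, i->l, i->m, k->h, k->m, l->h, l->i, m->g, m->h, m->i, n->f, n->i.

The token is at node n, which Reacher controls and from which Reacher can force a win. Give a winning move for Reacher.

i

A0 = {h, j}
A1: add {l} — l (Reacher) has l→h.
A2: add {i} — i (Reacher) has i→l.
A3: add {n} — n (Reacher) has n→i.
A4 = A3; e.g. f (Blocker) can still go to m. Fixed point.
From n, successor i is in the attractor (rank 2); the other successor f is not.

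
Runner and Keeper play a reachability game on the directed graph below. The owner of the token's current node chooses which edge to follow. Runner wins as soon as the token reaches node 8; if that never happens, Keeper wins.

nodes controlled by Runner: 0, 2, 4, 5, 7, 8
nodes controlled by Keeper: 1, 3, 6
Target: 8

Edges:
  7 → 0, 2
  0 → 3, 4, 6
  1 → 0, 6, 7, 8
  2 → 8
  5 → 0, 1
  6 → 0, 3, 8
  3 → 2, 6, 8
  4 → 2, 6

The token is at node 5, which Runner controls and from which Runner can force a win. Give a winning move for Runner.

A0 = {8}
A1: add {2} — 2 (Runner) has 2→8.
A2: add {4, 7} — 4 (Runner) has 4→2; 7 (Runner) has 7→2.
A3: add {0} — 0 (Runner) has 0→4.
A4: add {5} — 5 (Runner) has 5→0.
A5 = A4; e.g. 1 (Keeper) can still go to 6. Fixed point.
From 5, successor 0 is in the attractor (rank 3); the other successor 1 is not.

0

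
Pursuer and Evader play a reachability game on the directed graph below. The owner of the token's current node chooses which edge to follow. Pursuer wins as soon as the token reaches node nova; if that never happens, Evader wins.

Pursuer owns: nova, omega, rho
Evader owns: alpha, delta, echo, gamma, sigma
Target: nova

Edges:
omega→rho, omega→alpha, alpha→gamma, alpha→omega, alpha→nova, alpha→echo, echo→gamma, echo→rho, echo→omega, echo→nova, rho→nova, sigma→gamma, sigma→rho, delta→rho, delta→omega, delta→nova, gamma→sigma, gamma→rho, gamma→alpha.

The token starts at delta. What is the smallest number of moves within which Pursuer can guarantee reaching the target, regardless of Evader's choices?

3

A0 = {nova}
A1: add {rho} — rho (Pursuer) has rho→nova.
A2: add {omega} — omega (Pursuer) has omega→rho.
A3: add {delta} — delta (Evader): all of {rho, omega, nova} already in.
A4 = A3; e.g. gamma (Evader) can still go to sigma. Fixed point.
delta enters the attractor at level 3, so Pursuer can force the target in 3 moves from there.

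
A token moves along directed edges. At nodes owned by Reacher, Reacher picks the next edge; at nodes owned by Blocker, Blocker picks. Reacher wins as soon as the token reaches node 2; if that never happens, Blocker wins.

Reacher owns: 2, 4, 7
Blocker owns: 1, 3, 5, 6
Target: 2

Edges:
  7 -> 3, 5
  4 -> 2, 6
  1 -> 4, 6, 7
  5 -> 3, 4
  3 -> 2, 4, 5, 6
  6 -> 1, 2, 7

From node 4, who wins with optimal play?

A0 = {2}
A1: add {4} — 4 (Reacher) has 4→2.
A2 = A1; e.g. 1 (Blocker) can still go to 6. Fixed point.
4 ∈ A1, so Reacher can force the target.

Reacher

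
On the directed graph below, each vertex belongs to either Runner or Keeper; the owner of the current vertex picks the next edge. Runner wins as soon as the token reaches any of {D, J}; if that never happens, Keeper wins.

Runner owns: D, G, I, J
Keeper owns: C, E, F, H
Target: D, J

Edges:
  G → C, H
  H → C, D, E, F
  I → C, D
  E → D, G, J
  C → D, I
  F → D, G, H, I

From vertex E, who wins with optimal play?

Runner

A0 = {D, J}
A1: add {I} — I (Runner) has I→D.
A2: add {C} — C (Keeper): all of {D, I} already in.
A3: add {G} — G (Runner) has G→C.
A4: add {E} — E (Keeper): all of {D, G, J} already in.
A5 = A4; e.g. F (Keeper) can still go to H. Fixed point.
E ∈ A4, so Runner can force the target.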